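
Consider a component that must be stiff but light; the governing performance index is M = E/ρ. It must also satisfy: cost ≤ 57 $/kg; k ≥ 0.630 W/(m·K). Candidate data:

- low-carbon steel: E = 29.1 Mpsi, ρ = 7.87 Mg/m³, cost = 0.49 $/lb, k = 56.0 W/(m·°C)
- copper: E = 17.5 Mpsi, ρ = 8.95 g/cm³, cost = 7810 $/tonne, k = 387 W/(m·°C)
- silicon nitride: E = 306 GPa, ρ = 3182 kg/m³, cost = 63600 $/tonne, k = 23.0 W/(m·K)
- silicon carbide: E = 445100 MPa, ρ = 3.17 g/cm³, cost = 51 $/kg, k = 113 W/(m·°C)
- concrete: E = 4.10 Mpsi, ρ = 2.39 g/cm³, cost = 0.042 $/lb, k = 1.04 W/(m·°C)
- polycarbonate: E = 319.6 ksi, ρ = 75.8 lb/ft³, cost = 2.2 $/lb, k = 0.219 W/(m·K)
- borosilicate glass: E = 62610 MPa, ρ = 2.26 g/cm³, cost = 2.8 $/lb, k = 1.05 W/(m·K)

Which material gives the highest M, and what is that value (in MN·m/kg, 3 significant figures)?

silicon carbide, M = 140 MN·m/kg

Screen on constraints: cost ≤ 57 $/kg; k ≥ 0.630 W/(m·K). Survivors: low-carbon steel, copper, silicon carbide, concrete, borosilicate glass.
Normalizing units and computing the index:
  low-carbon steel: E = 200.6 GPa, ρ = 7870 kg/m³
  copper: E = 120.7 GPa, ρ = 8950 kg/m³
  silicon carbide: E = 445.1 GPa, ρ = 3170 kg/m³
  concrete: E = 28.27 GPa, ρ = 2390 kg/m³
  borosilicate glass: E = 62.61 GPa, ρ = 2260 kg/m³
  silicon carbide: M = 140 MN·m/kg
  borosilicate glass: M = 27.7 MN·m/kg
  low-carbon steel: M = 25.5 MN·m/kg
  copper: M = 13.5 MN·m/kg
  concrete: M = 11.8 MN·m/kg
Silicon carbide ranks first.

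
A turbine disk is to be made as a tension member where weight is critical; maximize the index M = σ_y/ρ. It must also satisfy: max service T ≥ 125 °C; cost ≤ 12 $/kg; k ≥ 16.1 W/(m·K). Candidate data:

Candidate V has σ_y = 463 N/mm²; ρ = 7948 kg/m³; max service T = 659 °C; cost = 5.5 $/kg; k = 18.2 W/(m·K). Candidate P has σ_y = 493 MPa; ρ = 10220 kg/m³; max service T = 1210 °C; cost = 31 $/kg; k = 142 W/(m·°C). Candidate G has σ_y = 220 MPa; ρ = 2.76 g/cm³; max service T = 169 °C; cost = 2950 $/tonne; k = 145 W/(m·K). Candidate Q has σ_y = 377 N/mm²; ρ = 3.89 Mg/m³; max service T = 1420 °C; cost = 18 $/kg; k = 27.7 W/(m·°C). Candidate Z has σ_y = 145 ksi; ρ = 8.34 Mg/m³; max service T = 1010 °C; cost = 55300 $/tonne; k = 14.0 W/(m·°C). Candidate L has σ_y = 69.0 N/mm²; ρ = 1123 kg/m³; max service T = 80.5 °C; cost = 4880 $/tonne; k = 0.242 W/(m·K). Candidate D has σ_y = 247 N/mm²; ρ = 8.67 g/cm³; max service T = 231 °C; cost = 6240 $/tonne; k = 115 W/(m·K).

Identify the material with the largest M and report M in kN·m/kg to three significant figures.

candidate G, M = 79.7 kN·m/kg

Screen on constraints: max service T ≥ 125 °C; cost ≤ 12 $/kg; k ≥ 16.1 W/(m·K). Survivors: candidate V, candidate G, candidate D.
Convert each candidate to consistent units, then evaluate M:
  candidate V: σ_y = 463.0 MPa, ρ = 7948 kg/m³
  candidate G: σ_y = 220.0 MPa, ρ = 2760 kg/m³
  candidate D: σ_y = 247.0 MPa, ρ = 8670 kg/m³
  candidate G: M = 79.7 kN·m/kg
  candidate V: M = 58.3 kN·m/kg
  candidate D: M = 28.5 kN·m/kg
The maximum is for candidate G.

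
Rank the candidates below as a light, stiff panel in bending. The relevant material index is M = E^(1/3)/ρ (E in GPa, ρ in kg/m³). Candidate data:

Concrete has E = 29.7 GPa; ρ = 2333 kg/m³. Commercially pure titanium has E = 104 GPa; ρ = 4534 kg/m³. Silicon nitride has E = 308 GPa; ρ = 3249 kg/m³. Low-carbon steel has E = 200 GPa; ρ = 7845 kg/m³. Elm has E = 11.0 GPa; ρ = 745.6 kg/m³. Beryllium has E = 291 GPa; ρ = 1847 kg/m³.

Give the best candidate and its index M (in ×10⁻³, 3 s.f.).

beryllium, M = 3.59×10⁻³

Computing M directly (units already consistent):
  beryllium: M = 3.59×10⁻³
  elm: M = 2.98×10⁻³
  silicon nitride: M = 2.08×10⁻³
  concrete: M = 1.33×10⁻³
  commercially pure titanium: M = 1.04×10⁻³
  low-carbon steel: M = 0.745×10⁻³
Highest index: beryllium.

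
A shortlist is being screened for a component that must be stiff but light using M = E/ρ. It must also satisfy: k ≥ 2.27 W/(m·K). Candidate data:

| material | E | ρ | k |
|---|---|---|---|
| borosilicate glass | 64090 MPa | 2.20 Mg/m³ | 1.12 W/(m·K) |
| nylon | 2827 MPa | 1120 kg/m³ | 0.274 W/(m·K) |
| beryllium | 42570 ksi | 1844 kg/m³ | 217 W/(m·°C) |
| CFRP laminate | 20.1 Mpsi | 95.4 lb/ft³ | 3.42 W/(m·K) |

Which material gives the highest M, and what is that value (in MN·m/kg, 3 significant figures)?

beryllium, M = 159 MN·m/kg

Screen on constraints: k ≥ 2.27 W/(m·K). Survivors: beryllium, CFRP laminate.
After converting to SI:
  beryllium: E = 293.5 GPa, ρ = 1844 kg/m³
  CFRP laminate: E = 138.6 GPa, ρ = 1528 kg/m³
  beryllium: M = 159 MN·m/kg
  CFRP laminate: M = 90.7 MN·m/kg
Beryllium has the largest M.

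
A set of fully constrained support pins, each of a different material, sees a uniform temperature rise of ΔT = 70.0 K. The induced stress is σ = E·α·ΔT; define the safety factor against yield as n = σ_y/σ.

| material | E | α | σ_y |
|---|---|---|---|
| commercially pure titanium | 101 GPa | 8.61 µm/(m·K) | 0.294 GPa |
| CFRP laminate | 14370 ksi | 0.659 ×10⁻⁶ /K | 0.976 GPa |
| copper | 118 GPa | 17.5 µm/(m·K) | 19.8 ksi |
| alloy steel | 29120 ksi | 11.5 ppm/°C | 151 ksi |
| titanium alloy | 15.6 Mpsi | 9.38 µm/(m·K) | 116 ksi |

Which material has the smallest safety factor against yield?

Per material, after unit conversion:
  commercially pure titanium: E = 101.0, α = 8.61, σ_y = 294.0 → σ = 60.9 MPa, n = 4.83
  CFRP laminate: E = 99.08, α = 0.659, σ_y = 976.0 → σ = 4.57 MPa, n = 214
  copper: E = 118.0, α = 17.5, σ_y = 136.5 → σ = 145 MPa, n = 0.944
  alloy steel: E = 200.8, α = 11.5, σ_y = 1041 → σ = 162 MPa, n = 6.44
  titanium alloy: E = 107.6, α = 9.38, σ_y = 799.8 → σ = 70.6 MPa, n = 11.3
Copper has the lowest safety factor, n = 0.944.

copper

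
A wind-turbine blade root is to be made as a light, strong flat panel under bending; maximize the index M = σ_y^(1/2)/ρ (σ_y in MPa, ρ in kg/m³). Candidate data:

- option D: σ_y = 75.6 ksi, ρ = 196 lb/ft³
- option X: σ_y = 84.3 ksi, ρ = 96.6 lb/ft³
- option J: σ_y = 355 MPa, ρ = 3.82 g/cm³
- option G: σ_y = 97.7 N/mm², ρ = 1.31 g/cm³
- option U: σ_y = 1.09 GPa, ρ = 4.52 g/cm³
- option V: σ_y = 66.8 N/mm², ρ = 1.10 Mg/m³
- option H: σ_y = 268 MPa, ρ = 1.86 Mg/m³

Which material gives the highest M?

option X

In SI units:
  option D: σ_y = 521.2 MPa, ρ = 3140 kg/m³
  option X: σ_y = 581.2 MPa, ρ = 1547 kg/m³
  option J: σ_y = 355.0 MPa, ρ = 3820 kg/m³
  option G: σ_y = 97.70 MPa, ρ = 1310 kg/m³
  option U: σ_y = 1090 MPa, ρ = 4520 kg/m³
  option V: σ_y = 66.80 MPa, ρ = 1100 kg/m³
  option H: σ_y = 268.0 MPa, ρ = 1860 kg/m³
  option X: M = 15.6×10⁻³
  option H: M = 8.80×10⁻³
  option G: M = 7.55×10⁻³
  option V: M = 7.43×10⁻³
  option U: M = 7.30×10⁻³
  option D: M = 7.27×10⁻³
  option J: M = 4.93×10⁻³
The maximum is for option X.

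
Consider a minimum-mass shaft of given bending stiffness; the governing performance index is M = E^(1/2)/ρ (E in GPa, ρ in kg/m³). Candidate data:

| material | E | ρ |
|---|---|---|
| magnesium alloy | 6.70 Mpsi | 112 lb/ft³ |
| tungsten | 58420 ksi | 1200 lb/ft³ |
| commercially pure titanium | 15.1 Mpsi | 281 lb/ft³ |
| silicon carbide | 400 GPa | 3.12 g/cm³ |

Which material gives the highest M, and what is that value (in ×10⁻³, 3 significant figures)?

In SI units:
  magnesium alloy: E = 46.19 GPa, ρ = 1794 kg/m³
  tungsten: E = 402.8 GPa, ρ = 19220 kg/m³
  commercially pure titanium: E = 104.1 GPa, ρ = 4501 kg/m³
  silicon carbide: E = 400.0 GPa, ρ = 3120 kg/m³
  silicon carbide: M = 6.41×10⁻³
  magnesium alloy: M = 3.79×10⁻³
  commercially pure titanium: M = 2.27×10⁻³
  tungsten: M = 1.04×10⁻³
Silicon carbide has the largest M.

silicon carbide, M = 6.41×10⁻³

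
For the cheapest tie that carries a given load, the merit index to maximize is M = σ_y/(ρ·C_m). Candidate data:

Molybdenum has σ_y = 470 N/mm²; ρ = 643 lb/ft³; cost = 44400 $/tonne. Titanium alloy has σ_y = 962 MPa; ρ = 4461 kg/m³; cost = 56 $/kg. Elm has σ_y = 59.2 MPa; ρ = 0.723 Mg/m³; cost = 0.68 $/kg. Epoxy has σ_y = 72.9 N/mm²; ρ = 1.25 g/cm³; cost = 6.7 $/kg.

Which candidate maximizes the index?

elm

Convert each candidate to consistent units, then evaluate M:
  molybdenum: σ_y = 470.0 MPa, ρ = 10300 kg/m³, cost = 44.40 $/kg
  titanium alloy: σ_y = 962.0 MPa, ρ = 4461 kg/m³, cost = 56.00 $/kg
  elm: σ_y = 59.20 MPa, ρ = 723.0 kg/m³, cost = 0.6800 $/kg
  epoxy: σ_y = 72.90 MPa, ρ = 1250 kg/m³, cost = 6.700 $/kg
  elm: M = 120 kN·m per $
  epoxy: M = 8.70 kN·m per $
  titanium alloy: M = 3.85 kN·m per $
  molybdenum: M = 1.03 kN·m per $
Elm ranks first.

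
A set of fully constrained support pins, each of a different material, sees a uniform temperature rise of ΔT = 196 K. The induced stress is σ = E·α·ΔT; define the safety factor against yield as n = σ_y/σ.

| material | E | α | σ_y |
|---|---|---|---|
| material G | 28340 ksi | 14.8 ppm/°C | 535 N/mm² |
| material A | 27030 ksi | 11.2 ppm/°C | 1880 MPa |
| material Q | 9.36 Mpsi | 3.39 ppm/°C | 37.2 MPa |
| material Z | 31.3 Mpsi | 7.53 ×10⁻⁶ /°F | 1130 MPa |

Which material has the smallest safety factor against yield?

material Q

Converting E to GPa, α to ×10⁻⁶/K, σ_y to MPa, then σ and n for each:
  material G: E = 195.4, α = 14.8, σ_y = 535.0 → σ = 567 MPa, n = 0.944
  material A: E = 186.4, α = 11.2, σ_y = 1880 → σ = 409 MPa, n = 4.60
  material Q: E = 64.53, α = 3.39, σ_y = 37.20 → σ = 42.9 MPa, n = 0.868
  material Z: E = 215.8, α = 13.6, σ_y = 1130 → σ = 573 MPa, n = 1.97
Material Q has the lowest safety factor, n = 0.868.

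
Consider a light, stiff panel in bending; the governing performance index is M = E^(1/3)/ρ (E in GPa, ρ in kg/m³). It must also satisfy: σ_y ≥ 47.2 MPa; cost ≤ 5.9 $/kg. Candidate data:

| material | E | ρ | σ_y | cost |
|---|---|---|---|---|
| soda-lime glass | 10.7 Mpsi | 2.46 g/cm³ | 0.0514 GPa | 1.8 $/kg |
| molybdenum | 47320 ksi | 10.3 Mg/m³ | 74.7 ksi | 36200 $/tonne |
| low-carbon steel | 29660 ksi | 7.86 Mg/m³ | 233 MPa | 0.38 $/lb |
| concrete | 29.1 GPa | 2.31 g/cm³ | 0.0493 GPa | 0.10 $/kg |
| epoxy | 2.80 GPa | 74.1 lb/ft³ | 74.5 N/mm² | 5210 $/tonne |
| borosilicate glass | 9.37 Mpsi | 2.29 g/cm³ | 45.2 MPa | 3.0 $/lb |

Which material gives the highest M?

soda-lime glass

Screen on constraints: σ_y ≥ 47.2 MPa; cost ≤ 5.9 $/kg. Survivors: soda-lime glass, low-carbon steel, concrete, epoxy.
Putting every candidate on a common basis:
  soda-lime glass: E = 73.77 GPa, ρ = 2460 kg/m³
  low-carbon steel: E = 204.5 GPa, ρ = 7860 kg/m³
  concrete: E = 29.10 GPa, ρ = 2310 kg/m³
  epoxy: E = 2.800 GPa, ρ = 1187 kg/m³
  soda-lime glass: M = 1.70×10⁻³
  concrete: M = 1.33×10⁻³
  epoxy: M = 1.19×10⁻³
  low-carbon steel: M = 0.750×10⁻³
Highest index: soda-lime glass.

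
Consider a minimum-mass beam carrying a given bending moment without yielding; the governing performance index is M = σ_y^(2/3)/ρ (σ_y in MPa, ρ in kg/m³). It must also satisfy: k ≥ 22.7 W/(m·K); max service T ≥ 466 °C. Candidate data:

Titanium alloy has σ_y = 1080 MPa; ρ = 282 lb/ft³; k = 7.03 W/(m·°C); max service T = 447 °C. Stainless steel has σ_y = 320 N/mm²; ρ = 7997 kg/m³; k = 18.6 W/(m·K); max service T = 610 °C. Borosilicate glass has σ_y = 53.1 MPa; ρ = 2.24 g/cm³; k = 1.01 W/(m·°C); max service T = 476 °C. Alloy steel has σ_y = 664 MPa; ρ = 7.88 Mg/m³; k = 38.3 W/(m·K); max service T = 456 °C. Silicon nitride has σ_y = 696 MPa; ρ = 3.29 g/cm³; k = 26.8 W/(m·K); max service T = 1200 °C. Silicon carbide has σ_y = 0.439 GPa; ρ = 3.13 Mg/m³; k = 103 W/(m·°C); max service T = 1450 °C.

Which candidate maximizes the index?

Screen on constraints: k ≥ 22.7 W/(m·K); max service T ≥ 466 °C. Survivors: silicon nitride, silicon carbide.
In SI units:
  silicon nitride: σ_y = 696.0 MPa, ρ = 3290 kg/m³
  silicon carbide: σ_y = 439.0 MPa, ρ = 3130 kg/m³
  silicon nitride: M = 23.9×10⁻³
  silicon carbide: M = 18.5×10⁻³
Silicon nitride has the largest M.

silicon nitride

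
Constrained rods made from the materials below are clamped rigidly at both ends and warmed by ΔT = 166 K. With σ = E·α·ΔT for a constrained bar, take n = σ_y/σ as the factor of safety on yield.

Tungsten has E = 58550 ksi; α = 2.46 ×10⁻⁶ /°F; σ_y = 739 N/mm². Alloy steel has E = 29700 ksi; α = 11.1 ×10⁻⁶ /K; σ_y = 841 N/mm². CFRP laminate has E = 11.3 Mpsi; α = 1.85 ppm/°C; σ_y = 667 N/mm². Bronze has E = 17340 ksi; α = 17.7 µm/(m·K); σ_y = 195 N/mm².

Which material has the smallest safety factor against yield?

bronze

Per material, after unit conversion:
  tungsten: E = 403.7, α = 4.43, σ_y = 739.0 → σ = 297 MPa, n = 2.49
  alloy steel: E = 204.8, α = 11.1, σ_y = 841.0 → σ = 377 MPa, n = 2.23
  CFRP laminate: E = 77.91, α = 1.85, σ_y = 667.0 → σ = 23.9 MPa, n = 27.9
  bronze: E = 119.6, α = 17.7, σ_y = 195.0 → σ = 351 MPa, n = 0.555
The minimum is bronze at n = 0.555.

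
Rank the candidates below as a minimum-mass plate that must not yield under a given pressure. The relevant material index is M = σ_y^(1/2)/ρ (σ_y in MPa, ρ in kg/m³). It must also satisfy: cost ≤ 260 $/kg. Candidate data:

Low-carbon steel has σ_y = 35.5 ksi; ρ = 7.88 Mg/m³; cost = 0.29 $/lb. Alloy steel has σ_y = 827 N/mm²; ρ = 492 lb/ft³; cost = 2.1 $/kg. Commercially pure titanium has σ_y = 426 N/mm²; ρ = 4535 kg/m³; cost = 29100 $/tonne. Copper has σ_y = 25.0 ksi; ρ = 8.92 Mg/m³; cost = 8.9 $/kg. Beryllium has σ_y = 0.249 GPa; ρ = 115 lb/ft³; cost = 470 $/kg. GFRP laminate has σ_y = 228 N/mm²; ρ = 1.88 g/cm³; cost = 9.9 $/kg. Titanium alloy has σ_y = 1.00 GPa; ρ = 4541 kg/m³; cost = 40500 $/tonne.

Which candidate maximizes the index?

GFRP laminate

Screen on constraints: cost ≤ 260 $/kg. Survivors: low-carbon steel, alloy steel, commercially pure titanium, copper, GFRP laminate, titanium alloy.
Convert each candidate to consistent units, then evaluate M:
  low-carbon steel: σ_y = 244.8 MPa, ρ = 7880 kg/m³
  alloy steel: σ_y = 827.0 MPa, ρ = 7881 kg/m³
  commercially pure titanium: σ_y = 426.0 MPa, ρ = 4535 kg/m³
  copper: σ_y = 172.4 MPa, ρ = 8920 kg/m³
  GFRP laminate: σ_y = 228.0 MPa, ρ = 1880 kg/m³
  titanium alloy: σ_y = 1000 MPa, ρ = 4541 kg/m³
  GFRP laminate: M = 8.03×10⁻³
  titanium alloy: M = 6.96×10⁻³
  commercially pure titanium: M = 4.55×10⁻³
  alloy steel: M = 3.65×10⁻³
  low-carbon steel: M = 1.99×10⁻³
  copper: M = 1.47×10⁻³
Highest index: GFRP laminate.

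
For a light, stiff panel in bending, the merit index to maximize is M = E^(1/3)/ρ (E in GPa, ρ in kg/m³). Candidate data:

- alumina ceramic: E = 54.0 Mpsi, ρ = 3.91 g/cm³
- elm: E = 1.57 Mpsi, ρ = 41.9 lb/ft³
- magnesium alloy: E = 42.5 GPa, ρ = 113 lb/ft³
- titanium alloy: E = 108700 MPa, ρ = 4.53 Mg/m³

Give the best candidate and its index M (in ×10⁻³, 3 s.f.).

elm, M = 3.30×10⁻³

Convert each candidate to consistent units, then evaluate M:
  alumina ceramic: E = 372.3 GPa, ρ = 3910 kg/m³
  elm: E = 10.82 GPa, ρ = 671.2 kg/m³
  magnesium alloy: E = 42.50 GPa, ρ = 1810 kg/m³
  titanium alloy: E = 108.7 GPa, ρ = 4530 kg/m³
  elm: M = 3.30×10⁻³
  magnesium alloy: M = 1.93×10⁻³
  alumina ceramic: M = 1.84×10⁻³
  titanium alloy: M = 1.05×10⁻³
Highest index: elm.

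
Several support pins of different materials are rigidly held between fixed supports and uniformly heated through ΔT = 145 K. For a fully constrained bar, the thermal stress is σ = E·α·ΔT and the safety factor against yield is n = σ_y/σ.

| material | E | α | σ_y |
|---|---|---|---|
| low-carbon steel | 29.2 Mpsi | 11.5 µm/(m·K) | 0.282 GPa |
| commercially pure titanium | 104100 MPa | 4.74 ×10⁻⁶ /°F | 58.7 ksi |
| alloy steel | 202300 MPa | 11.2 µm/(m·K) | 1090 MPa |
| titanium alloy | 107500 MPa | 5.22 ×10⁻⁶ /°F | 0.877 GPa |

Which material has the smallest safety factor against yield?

low-carbon steel

Converting E to GPa, α to ×10⁻⁶/K, σ_y to MPa, then σ and n for each:
  low-carbon steel: E = 201.3, α = 11.5, σ_y = 282.0 → σ = 336 MPa, n = 0.840
  commercially pure titanium: E = 104.1, α = 8.53, σ_y = 404.7 → σ = 129 MPa, n = 3.14
  alloy steel: E = 202.3, α = 11.2, σ_y = 1090 → σ = 329 MPa, n = 3.32
  titanium alloy: E = 107.5, α = 9.40, σ_y = 877.0 → σ = 146 MPa, n = 5.99
Smallest n: low-carbon steel with n = 0.840.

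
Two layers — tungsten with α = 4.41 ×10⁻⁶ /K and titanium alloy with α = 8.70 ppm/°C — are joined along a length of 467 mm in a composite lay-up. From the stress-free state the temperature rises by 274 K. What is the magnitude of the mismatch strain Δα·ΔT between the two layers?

Δα = |4.41 − 8.70|×10⁻⁶/K = 4.29×10⁻⁶/K.
Mismatch strain = Δα·ΔT = 4.29×10⁻⁶ × 274.0 = 1.18×10⁻³.

1.18×10⁻³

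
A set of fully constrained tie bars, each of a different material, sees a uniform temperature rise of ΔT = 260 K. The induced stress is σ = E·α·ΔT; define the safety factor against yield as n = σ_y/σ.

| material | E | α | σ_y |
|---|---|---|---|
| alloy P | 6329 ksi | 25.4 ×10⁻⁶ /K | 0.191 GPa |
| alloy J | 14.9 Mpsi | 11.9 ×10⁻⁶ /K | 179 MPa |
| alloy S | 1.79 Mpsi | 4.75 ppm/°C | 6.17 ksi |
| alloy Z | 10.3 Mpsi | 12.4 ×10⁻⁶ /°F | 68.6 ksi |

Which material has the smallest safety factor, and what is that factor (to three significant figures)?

Per material, after unit conversion:
  alloy P: E = 43.64, α = 25.4, σ_y = 191.0 → σ = 288 MPa, n = 0.663
  alloy J: E = 102.7, α = 11.9, σ_y = 179.0 → σ = 318 MPa, n = 0.563
  alloy S: E = 12.34, α = 4.75, σ_y = 42.54 → σ = 15.2 MPa, n = 2.79
  alloy Z: E = 71.02, α = 22.3, σ_y = 473.0 → σ = 412 MPa, n = 1.15
Alloy J has the lowest safety factor, n = 0.563.

alloy J, n = 0.563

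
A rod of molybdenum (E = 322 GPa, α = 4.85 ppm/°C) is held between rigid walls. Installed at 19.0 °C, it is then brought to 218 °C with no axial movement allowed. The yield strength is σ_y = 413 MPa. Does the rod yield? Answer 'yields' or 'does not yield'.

ΔT = 199.0 K. Constrained thermal stress σ = E·α·ΔT = 322.0×10³ MPa × 4.85×10⁻⁶ × 199.0 = 311 MPa (compressive).
Compare to σ_y = 413 MPa: σ < σ_y, so it does not yield.

does not yield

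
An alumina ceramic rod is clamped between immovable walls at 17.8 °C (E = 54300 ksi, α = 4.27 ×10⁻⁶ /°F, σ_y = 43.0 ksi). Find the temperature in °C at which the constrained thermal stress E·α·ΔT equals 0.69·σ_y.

88.9 °C

E = 54300 ksi = 374.4 GPa.
α = 4.27×10⁻⁶/°F × 9/5 = 7.69×10⁻⁶/K.
σ_y = 43.0 ksi = 296.5 MPa.
E·α·ΔT = 204.6 MPa ⇒ ΔT = 204.6 / (374.4×10³ × 7.69×10⁻⁶) = 71.09 K.
T = 17.8 + 71.09 = 88.89 °C.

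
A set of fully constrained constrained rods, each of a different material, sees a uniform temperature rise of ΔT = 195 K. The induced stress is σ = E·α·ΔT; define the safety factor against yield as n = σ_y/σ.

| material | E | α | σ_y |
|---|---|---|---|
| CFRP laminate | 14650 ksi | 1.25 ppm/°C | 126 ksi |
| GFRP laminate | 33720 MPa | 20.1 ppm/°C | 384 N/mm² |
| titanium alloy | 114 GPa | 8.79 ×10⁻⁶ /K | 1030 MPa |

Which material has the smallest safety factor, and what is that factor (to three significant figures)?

GFRP laminate, n = 2.91

Converting E to GPa, α to ×10⁻⁶/K, σ_y to MPa, then σ and n for each:
  CFRP laminate: E = 101.0, α = 1.25, σ_y = 868.7 → σ = 24.6 MPa, n = 35.3
  GFRP laminate: E = 33.72, α = 20.1, σ_y = 384.0 → σ = 132 MPa, n = 2.91
  titanium alloy: E = 114.0, α = 8.79, σ_y = 1030 → σ = 195 MPa, n = 5.27
Smallest n: GFRP laminate with n = 2.91.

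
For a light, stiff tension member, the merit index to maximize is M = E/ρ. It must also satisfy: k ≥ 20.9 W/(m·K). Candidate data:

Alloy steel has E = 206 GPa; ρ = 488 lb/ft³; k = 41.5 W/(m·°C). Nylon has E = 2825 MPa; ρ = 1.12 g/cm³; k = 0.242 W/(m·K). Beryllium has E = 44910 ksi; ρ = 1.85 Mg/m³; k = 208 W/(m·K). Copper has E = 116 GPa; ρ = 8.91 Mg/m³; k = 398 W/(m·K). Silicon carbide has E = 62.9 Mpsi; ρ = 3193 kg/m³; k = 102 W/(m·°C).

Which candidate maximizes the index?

Screen on constraints: k ≥ 20.9 W/(m·K). Survivors: alloy steel, beryllium, copper, silicon carbide.
Normalizing units and computing the index:
  alloy steel: E = 206.0 GPa, ρ = 7817 kg/m³
  beryllium: E = 309.6 GPa, ρ = 1850 kg/m³
  copper: E = 116.0 GPa, ρ = 8910 kg/m³
  silicon carbide: E = 433.7 GPa, ρ = 3193 kg/m³
  beryllium: M = 167 MN·m/kg
  silicon carbide: M = 136 MN·m/kg
  alloy steel: M = 26.4 MN·m/kg
  copper: M = 13.0 MN·m/kg
Beryllium has the largest M.

beryllium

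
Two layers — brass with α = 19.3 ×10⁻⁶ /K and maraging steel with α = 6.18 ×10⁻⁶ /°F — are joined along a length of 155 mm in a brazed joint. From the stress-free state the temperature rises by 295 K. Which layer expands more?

brass

maraging steel: α = 6.18×10⁻⁶/°F × 9/5 = 11.1×10⁻⁶/K.
α(brass) = 19.3×10⁻⁶/K vs α(maraging steel) = 11.1×10⁻⁶/K.
Higher α expands more for the same ΔT: brass.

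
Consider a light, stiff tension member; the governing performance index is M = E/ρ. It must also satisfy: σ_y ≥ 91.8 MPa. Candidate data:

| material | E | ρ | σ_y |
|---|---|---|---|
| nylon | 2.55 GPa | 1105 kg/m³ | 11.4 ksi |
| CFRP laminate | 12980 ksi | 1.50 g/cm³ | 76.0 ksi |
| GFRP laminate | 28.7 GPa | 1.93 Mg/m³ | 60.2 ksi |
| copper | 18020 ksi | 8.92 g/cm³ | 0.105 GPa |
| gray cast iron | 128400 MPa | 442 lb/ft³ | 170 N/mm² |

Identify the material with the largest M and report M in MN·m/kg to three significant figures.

CFRP laminate, M = 59.7 MN·m/kg

Screen on constraints: σ_y ≥ 91.8 MPa. Survivors: CFRP laminate, GFRP laminate, copper, gray cast iron.
Putting every candidate on a common basis:
  CFRP laminate: E = 89.49 GPa, ρ = 1500 kg/m³
  GFRP laminate: E = 28.70 GPa, ρ = 1930 kg/m³
  copper: E = 124.2 GPa, ρ = 8920 kg/m³
  gray cast iron: E = 128.4 GPa, ρ = 7080 kg/m³
  CFRP laminate: M = 59.7 MN·m/kg
  gray cast iron: M = 18.1 MN·m/kg
  GFRP laminate: M = 14.9 MN·m/kg
  copper: M = 13.9 MN·m/kg
Highest index: CFRP laminate.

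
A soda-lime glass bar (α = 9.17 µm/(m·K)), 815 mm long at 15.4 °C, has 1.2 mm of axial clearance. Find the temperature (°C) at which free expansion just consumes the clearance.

176 °C

α·L₀·ΔT = 1.2 mm ⇒ ΔT = 1.2 / (9.17×10⁻⁶ × 815.0) = 160.6 K.
T = 15.4 + 160.6 = 176.0 °C.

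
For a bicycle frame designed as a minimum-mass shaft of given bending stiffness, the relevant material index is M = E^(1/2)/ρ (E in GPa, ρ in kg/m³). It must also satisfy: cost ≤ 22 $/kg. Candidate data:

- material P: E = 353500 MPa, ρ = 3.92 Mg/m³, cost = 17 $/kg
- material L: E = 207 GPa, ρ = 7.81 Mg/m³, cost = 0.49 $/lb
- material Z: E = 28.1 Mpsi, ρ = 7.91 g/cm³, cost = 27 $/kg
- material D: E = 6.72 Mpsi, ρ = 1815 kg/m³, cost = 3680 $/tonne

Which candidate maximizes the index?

material P

Screen on constraints: cost ≤ 22 $/kg. Survivors: material P, material L, material D.
After converting to SI:
  material P: E = 353.5 GPa, ρ = 3920 kg/m³
  material L: E = 207.0 GPa, ρ = 7810 kg/m³
  material D: E = 46.33 GPa, ρ = 1815 kg/m³
  material P: M = 4.80×10⁻³
  material D: M = 3.75×10⁻³
  material L: M = 1.84×10⁻³
Material P ranks first.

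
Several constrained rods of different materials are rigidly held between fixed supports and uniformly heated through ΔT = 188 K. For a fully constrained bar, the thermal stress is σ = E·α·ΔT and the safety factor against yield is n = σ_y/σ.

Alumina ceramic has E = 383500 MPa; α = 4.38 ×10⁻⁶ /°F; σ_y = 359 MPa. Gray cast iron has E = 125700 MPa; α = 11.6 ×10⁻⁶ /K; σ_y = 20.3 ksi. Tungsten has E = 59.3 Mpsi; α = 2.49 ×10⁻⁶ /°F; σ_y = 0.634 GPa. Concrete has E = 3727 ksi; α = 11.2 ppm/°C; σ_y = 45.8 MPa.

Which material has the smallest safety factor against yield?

gray cast iron

Converting E to GPa, α to ×10⁻⁶/K, σ_y to MPa, then σ and n for each:
  alumina ceramic: E = 383.5, α = 7.88, σ_y = 359.0 → σ = 568 MPa, n = 0.632
  gray cast iron: E = 125.7, α = 11.6, σ_y = 140.0 → σ = 274 MPa, n = 0.511
  tungsten: E = 408.9, α = 4.48, σ_y = 634.0 → σ = 345 MPa, n = 1.84
  concrete: E = 25.70, α = 11.2, σ_y = 45.80 → σ = 54.1 MPa, n = 0.846
The minimum is gray cast iron at n = 0.511.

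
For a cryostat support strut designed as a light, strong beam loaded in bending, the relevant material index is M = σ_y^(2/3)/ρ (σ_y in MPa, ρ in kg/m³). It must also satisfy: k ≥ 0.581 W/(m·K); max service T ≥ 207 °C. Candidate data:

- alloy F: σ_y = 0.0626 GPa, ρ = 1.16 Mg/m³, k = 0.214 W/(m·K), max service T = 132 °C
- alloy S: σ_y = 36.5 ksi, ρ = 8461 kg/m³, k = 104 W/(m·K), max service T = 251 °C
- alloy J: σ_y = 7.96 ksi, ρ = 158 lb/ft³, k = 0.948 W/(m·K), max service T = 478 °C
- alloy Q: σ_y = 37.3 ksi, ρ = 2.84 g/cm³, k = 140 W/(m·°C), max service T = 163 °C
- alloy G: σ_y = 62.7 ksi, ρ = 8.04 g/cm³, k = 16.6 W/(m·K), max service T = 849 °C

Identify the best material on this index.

Screen on constraints: k ≥ 0.581 W/(m·K); max service T ≥ 207 °C. Survivors: alloy S, alloy J, alloy G.
In SI units:
  alloy S: σ_y = 251.7 MPa, ρ = 8461 kg/m³
  alloy J: σ_y = 54.88 MPa, ρ = 2531 kg/m³
  alloy G: σ_y = 432.3 MPa, ρ = 8040 kg/m³
  alloy G: M = 7.11×10⁻³
  alloy J: M = 5.71×10⁻³
  alloy S: M = 4.71×10⁻³
Alloy G ranks first.

alloy G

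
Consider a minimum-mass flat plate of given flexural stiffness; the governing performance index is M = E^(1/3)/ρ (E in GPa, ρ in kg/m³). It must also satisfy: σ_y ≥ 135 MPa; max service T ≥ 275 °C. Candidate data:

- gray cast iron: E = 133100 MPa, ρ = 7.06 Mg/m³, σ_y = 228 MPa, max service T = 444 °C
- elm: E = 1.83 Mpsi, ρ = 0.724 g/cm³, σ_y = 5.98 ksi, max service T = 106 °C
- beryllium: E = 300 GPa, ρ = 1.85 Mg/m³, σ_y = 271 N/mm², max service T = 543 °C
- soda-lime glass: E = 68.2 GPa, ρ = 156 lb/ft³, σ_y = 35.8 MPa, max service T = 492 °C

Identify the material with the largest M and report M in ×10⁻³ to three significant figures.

beryllium, M = 3.62×10⁻³

Screen on constraints: σ_y ≥ 135 MPa; max service T ≥ 275 °C. Survivors: gray cast iron, beryllium.
After converting to SI:
  gray cast iron: E = 133.1 GPa, ρ = 7060 kg/m³
  beryllium: E = 300.0 GPa, ρ = 1850 kg/m³
  beryllium: M = 3.62×10⁻³
  gray cast iron: M = 0.723×10⁻³
Beryllium ranks first.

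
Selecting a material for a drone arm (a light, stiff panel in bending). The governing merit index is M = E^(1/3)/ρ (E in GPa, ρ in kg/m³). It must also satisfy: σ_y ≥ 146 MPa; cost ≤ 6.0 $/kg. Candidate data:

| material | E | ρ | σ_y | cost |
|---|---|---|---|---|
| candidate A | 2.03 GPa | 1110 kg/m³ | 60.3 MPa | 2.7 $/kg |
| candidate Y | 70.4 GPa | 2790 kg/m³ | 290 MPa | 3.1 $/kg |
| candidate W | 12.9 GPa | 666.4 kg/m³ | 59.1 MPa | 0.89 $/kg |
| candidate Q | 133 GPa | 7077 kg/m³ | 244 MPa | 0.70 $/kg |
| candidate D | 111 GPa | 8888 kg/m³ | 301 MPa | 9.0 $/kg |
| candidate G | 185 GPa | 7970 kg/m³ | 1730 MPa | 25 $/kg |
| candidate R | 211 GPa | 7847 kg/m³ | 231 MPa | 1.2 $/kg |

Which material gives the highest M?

candidate Y

Screen on constraints: σ_y ≥ 146 MPa; cost ≤ 6.0 $/kg. Survivors: candidate Y, candidate Q, candidate R.
Evaluate M for each candidate:
  candidate Y: M = 1.48×10⁻³
  candidate R: M = 0.759×10⁻³
  candidate Q: M = 0.721×10⁻³
Candidate Y ranks first.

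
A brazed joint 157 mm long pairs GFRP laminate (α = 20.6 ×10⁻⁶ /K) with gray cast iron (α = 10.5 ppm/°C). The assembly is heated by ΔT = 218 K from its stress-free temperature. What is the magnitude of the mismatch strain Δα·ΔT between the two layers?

2.20×10⁻³

Δα = |20.6 − 10.5|×10⁻⁶/K = 10.1×10⁻⁶/K.
Mismatch strain = Δα·ΔT = 10.1×10⁻⁶ × 218.0 = 2.20×10⁻³.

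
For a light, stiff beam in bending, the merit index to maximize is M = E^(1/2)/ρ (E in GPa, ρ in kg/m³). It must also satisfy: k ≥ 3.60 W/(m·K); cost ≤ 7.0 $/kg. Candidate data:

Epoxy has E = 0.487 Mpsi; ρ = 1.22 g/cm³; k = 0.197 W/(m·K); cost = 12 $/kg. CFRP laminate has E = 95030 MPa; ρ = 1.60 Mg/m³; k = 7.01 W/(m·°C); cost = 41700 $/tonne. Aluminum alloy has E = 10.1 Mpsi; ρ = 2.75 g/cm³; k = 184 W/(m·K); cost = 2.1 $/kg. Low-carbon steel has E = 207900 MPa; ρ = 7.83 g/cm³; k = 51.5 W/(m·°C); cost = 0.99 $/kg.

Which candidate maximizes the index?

Screen on constraints: k ≥ 3.60 W/(m·K); cost ≤ 7.0 $/kg. Survivors: aluminum alloy, low-carbon steel.
Normalizing units and computing the index:
  aluminum alloy: E = 69.64 GPa, ρ = 2750 kg/m³
  low-carbon steel: E = 207.9 GPa, ρ = 7830 kg/m³
  aluminum alloy: M = 3.03×10⁻³
  low-carbon steel: M = 1.84×10⁻³
Highest index: aluminum alloy.

aluminum alloy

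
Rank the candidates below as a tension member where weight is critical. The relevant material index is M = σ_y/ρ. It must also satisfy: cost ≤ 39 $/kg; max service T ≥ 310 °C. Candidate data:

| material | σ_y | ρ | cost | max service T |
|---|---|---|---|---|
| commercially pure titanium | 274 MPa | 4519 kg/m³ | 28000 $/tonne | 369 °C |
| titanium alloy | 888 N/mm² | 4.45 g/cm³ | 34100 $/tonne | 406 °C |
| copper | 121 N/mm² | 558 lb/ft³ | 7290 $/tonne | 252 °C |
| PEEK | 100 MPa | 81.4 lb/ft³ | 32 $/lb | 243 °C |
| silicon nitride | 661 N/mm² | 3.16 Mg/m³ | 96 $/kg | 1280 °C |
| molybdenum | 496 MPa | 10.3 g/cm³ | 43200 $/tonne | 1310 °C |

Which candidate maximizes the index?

titanium alloy

Screen on constraints: cost ≤ 39 $/kg; max service T ≥ 310 °C. Survivors: commercially pure titanium, titanium alloy.
Convert each candidate to consistent units, then evaluate M:
  commercially pure titanium: σ_y = 274.0 MPa, ρ = 4519 kg/m³
  titanium alloy: σ_y = 888.0 MPa, ρ = 4450 kg/m³
  titanium alloy: M = 200 kN·m/kg
  commercially pure titanium: M = 60.6 kN·m/kg
Titanium alloy has the largest M.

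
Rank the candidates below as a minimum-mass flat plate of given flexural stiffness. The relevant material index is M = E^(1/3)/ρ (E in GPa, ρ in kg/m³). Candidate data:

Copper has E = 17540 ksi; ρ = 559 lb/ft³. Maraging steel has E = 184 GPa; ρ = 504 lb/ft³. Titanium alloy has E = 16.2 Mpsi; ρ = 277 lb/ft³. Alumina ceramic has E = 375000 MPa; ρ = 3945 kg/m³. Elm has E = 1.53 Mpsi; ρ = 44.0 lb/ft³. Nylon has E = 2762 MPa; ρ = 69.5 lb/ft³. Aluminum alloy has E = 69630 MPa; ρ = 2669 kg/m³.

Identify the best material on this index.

Normalizing units and computing the index:
  copper: E = 120.9 GPa, ρ = 8954 kg/m³
  maraging steel: E = 184.0 GPa, ρ = 8073 kg/m³
  titanium alloy: E = 111.7 GPa, ρ = 4437 kg/m³
  alumina ceramic: E = 375.0 GPa, ρ = 3945 kg/m³
  elm: E = 10.55 GPa, ρ = 704.8 kg/m³
  nylon: E = 2.762 GPa, ρ = 1113 kg/m³
  aluminum alloy: E = 69.63 GPa, ρ = 2669 kg/m³
  elm: M = 3.11×10⁻³
  alumina ceramic: M = 1.83×10⁻³
  aluminum alloy: M = 1.54×10⁻³
  nylon: M = 1.26×10⁻³
  titanium alloy: M = 1.09×10⁻³
  maraging steel: M = 0.705×10⁻³
  copper: M = 0.552×10⁻³
Elm has the largest M.

elm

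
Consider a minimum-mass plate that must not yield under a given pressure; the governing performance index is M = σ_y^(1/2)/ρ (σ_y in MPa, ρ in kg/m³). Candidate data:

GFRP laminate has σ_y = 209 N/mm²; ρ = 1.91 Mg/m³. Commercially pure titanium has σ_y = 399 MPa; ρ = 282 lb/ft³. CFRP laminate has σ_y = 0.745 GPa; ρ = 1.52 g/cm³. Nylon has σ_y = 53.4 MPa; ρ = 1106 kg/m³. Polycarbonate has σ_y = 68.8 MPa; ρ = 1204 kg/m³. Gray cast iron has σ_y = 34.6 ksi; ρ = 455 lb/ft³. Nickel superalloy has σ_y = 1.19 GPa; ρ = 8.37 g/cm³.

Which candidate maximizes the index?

CFRP laminate

Putting every candidate on a common basis:
  GFRP laminate: σ_y = 209.0 MPa, ρ = 1910 kg/m³
  commercially pure titanium: σ_y = 399.0 MPa, ρ = 4517 kg/m³
  CFRP laminate: σ_y = 745.0 MPa, ρ = 1520 kg/m³
  nylon: σ_y = 53.40 MPa, ρ = 1106 kg/m³
  polycarbonate: σ_y = 68.80 MPa, ρ = 1204 kg/m³
  gray cast iron: σ_y = 238.6 MPa, ρ = 7288 kg/m³
  nickel superalloy: σ_y = 1190 MPa, ρ = 8370 kg/m³
  CFRP laminate: M = 18.0×10⁻³
  GFRP laminate: M = 7.57×10⁻³
  polycarbonate: M = 6.89×10⁻³
  nylon: M = 6.61×10⁻³
  commercially pure titanium: M = 4.42×10⁻³
  nickel superalloy: M = 4.12×10⁻³
  gray cast iron: M = 2.12×10⁻³
CFRP laminate has the largest M.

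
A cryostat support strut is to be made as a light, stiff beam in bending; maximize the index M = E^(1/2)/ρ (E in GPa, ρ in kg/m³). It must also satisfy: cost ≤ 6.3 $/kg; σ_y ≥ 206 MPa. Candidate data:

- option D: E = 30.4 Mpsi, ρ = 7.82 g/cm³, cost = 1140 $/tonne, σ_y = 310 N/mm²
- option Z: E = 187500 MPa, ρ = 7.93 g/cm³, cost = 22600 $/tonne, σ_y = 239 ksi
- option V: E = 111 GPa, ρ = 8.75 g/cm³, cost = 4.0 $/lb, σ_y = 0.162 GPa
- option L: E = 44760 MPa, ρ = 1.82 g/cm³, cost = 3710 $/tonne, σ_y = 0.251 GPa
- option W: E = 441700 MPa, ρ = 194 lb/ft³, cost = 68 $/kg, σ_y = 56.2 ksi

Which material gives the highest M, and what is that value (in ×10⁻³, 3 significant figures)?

Screen on constraints: cost ≤ 6.3 $/kg; σ_y ≥ 206 MPa. Survivors: option D, option L.
Normalizing units and computing the index:
  option D: E = 209.6 GPa, ρ = 7820 kg/m³
  option L: E = 44.76 GPa, ρ = 1820 kg/m³
  option L: M = 3.68×10⁻³
  option D: M = 1.85×10⁻³
Option L has the largest M.

option L, M = 3.68×10⁻³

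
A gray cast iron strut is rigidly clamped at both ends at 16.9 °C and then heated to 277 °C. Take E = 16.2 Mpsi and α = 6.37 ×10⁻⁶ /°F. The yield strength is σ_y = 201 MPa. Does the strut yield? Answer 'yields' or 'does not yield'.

yields

E = 16.2 Mpsi = 111.7 GPa.
α = 6.37×10⁻⁶/°F × 9/5 = 11.5×10⁻⁶/K.
ΔT = 260.1 K. Constrained thermal stress σ = E·α·ΔT = 111.7×10³ MPa × 11.5×10⁻⁶ × 260.1 = 333 MPa (compressive).
Compare to σ_y = 201 MPa: σ ≥ σ_y, so it yields.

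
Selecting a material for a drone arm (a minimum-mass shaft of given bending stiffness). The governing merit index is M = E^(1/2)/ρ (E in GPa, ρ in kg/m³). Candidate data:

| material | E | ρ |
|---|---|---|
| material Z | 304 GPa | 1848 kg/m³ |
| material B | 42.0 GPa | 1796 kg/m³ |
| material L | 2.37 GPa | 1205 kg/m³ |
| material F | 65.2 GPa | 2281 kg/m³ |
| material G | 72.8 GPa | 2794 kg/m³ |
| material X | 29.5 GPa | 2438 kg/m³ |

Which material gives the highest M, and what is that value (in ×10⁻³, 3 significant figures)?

material Z, M = 9.43×10⁻³

Per-candidate index values:
  material Z: M = 9.43×10⁻³
  material B: M = 3.61×10⁻³
  material F: M = 3.54×10⁻³
  material G: M = 3.05×10⁻³
  material X: M = 2.23×10⁻³
  material L: M = 1.28×10⁻³
Material Z ranks first.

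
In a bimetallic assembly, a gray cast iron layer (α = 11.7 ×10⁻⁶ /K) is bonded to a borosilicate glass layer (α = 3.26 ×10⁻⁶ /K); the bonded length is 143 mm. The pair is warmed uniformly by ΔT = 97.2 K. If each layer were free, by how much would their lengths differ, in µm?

Δα = |11.7 − 3.26|×10⁻⁶/K = 8.44×10⁻⁶/K.
ΔL_mismatch = Δα·L·ΔT = 8.44×10⁻⁶ × 143.0 mm × 97.2 K = 117 µm.

117 µm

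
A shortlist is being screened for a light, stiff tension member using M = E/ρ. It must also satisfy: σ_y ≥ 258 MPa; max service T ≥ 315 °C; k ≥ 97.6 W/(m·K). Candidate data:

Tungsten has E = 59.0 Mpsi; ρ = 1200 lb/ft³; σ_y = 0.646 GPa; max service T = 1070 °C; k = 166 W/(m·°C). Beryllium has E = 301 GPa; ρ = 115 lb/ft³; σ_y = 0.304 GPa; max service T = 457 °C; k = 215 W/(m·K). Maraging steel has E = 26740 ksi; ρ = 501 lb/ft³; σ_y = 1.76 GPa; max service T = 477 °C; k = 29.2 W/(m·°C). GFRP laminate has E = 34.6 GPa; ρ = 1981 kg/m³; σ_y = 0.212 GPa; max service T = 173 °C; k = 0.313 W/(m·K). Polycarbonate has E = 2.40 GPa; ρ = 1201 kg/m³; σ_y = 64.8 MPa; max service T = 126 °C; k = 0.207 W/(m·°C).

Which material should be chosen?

Screen on constraints: σ_y ≥ 258 MPa; max service T ≥ 315 °C; k ≥ 97.6 W/(m·K). Survivors: tungsten, beryllium.
In SI units:
  tungsten: E = 406.8 GPa, ρ = 19220 kg/m³
  beryllium: E = 301.0 GPa, ρ = 1842 kg/m³
  beryllium: M = 163 MN·m/kg
  tungsten: M = 21.2 MN·m/kg
The maximum is for beryllium.

beryllium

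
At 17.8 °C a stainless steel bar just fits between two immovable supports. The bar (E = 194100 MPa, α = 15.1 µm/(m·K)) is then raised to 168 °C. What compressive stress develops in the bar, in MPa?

E = 194100 MPa = 194.1 GPa.
ΔT = 150.2 K. Constrained thermal stress σ = E·α·ΔT = 194.1×10³ MPa × 15.1×10⁻⁶ × 150.2 = 440 MPa (compressive).

440 MPa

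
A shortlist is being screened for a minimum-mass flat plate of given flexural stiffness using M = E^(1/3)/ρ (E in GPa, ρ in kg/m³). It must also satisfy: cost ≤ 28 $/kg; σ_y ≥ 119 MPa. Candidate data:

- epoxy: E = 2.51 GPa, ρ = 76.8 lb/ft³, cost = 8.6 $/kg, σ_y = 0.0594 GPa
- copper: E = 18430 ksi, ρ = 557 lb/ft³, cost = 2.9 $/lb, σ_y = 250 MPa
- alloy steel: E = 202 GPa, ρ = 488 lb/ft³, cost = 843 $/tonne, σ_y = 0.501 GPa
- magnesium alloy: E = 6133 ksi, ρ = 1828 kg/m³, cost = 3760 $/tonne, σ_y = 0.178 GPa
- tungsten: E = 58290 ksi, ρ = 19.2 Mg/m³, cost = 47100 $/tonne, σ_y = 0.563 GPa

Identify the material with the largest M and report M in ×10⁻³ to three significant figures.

magnesium alloy, M = 1.91×10⁻³

Screen on constraints: cost ≤ 28 $/kg; σ_y ≥ 119 MPa. Survivors: copper, alloy steel, magnesium alloy.
After converting to SI:
  copper: E = 127.1 GPa, ρ = 8922 kg/m³
  alloy steel: E = 202.0 GPa, ρ = 7817 kg/m³
  magnesium alloy: E = 42.29 GPa, ρ = 1828 kg/m³
  magnesium alloy: M = 1.91×10⁻³
  alloy steel: M = 0.751×10⁻³
  copper: M = 0.563×10⁻³
The maximum is for magnesium alloy.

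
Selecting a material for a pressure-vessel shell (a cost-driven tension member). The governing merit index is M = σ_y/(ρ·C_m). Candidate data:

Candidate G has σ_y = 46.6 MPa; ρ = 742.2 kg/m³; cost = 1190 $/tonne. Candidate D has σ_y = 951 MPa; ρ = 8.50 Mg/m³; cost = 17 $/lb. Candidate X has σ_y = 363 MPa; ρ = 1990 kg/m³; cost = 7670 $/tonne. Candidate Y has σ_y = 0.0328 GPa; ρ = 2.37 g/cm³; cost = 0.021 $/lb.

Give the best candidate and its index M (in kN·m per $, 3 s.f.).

Normalizing units and computing the index:
  candidate G: σ_y = 46.60 MPa, ρ = 742.2 kg/m³, cost = 1.190 $/kg
  candidate D: σ_y = 951.0 MPa, ρ = 8500 kg/m³, cost = 37.48 $/kg
  candidate X: σ_y = 363.0 MPa, ρ = 1990 kg/m³, cost = 7.670 $/kg
  candidate Y: σ_y = 32.80 MPa, ρ = 2370 kg/m³, cost = 0.04630 $/kg
  candidate Y: M = 299 kN·m per $
  candidate G: M = 52.8 kN·m per $
  candidate X: M = 23.8 kN·m per $
  candidate D: M = 2.99 kN·m per $
Candidate Y has the largest M.

candidate Y, M = 299 kN·m per $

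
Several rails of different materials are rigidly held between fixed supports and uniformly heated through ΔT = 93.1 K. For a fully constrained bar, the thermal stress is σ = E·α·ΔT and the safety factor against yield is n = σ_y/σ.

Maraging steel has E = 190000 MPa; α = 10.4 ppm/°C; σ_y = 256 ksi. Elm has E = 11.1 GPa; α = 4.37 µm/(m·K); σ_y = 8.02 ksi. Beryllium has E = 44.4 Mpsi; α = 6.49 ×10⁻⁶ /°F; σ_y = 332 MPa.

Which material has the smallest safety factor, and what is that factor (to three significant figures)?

beryllium, n = 0.997

With everything in SI (GPa, ×10⁻⁶/K, MPa):
  maraging steel: E = 190.0, α = 10.4, σ_y = 1765 → σ = 184 MPa, n = 9.59
  elm: E = 11.10, α = 4.37, σ_y = 55.30 → σ = 4.52 MPa, n = 12.2
  beryllium: E = 306.1, α = 11.7, σ_y = 332.0 → σ = 333 MPa, n = 0.997
Smallest n: beryllium with n = 0.997.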